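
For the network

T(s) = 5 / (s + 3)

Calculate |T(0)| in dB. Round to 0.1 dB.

4.4 dB

T(0) = 5 / 3 ≈ 1.6667
20 log₁₀(1.6667) ≈ 4.44 dB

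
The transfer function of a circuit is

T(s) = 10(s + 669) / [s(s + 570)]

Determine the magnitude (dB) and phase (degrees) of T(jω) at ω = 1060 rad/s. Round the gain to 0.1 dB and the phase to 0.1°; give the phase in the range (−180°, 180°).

At s = jω = j1060:
zero (s+669): 669 + j1060 → |·| = √(669²+1060²) = √1571161 ≈ 1253.5, ∠ = arctan(1060/669) ≈ 57.74°
pole (s+570): 570 + j1060 → |·| = √(570²+1060²) = √1448500 ≈ 1203.5, ∠ = arctan(1060/570) ≈ 61.73°
pole at origin: |s| = 1060, ∠ = 90.00° (in denominator)
|T| = 10 · 1253.5 / 1.2757e+06 ≈ 0.009826
Gain = 20 log₁₀(0.009826) ≈ -40.15 dB
∠T = 57.74° − 151.73° = -93.99°

-40.2 dB, -94.0°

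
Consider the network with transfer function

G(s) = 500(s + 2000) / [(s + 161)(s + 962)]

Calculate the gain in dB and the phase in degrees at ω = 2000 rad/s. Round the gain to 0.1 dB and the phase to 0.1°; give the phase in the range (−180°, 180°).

-10.0 dB, -104.7°

At s = jω = j2000:
zero (s+2000): 2000 + j2000 → |·| = √(2000²+2000²) = √8000000 ≈ 2828.4, ∠ = arctan(2000/2000) ≈ 45.00°
pole (s+161): 161 + j2000 → |·| = √(161²+2000²) = √4025921 ≈ 2006.5, ∠ = arctan(2000/161) ≈ 85.40°
pole (s+962): 962 + j2000 → |·| = √(962²+2000²) = √4925444 ≈ 2219.3, ∠ = arctan(2000/962) ≈ 64.31°
|G| = 500 · 2828.4 / 4.453e+06 ≈ 0.31758
Gain = 20 log₁₀(0.31758) ≈ -9.96 dB
∠G = 45.00° − 149.71° = -104.71°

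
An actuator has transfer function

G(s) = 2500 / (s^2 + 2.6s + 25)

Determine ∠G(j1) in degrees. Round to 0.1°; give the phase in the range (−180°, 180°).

At s = jω = j1:
quadratic: (j1)² + 2.6·j1 + 25 = 24 + j2.6 → |·| ≈ 24.14, ∠ ≈ 6.18°
∠G = 0.00° − 6.18° = -6.18°

-6.2°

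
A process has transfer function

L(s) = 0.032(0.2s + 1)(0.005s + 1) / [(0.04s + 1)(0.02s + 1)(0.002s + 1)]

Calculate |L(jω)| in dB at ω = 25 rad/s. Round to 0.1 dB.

At ω = 25 rad/s:
zero (1 + j25·0.2) = 1 + j5 → |·| ≈ 5.099, ∠ ≈ 78.69°
zero (1 + j25·0.005) = 1 + j0.125 → |·| ≈ 1.0078, ∠ ≈ 7.13°
pole (1 + j25·0.04) = 1 + j1 → |·| ≈ 1.4142, ∠ ≈ 45.00°
pole (1 + j25·0.02) = 1 + j0.5 → |·| ≈ 1.118, ∠ ≈ 26.57°
pole (1 + j25·0.002) = 1 + j0.05 → |·| ≈ 1.0012, ∠ ≈ 2.86°
|L| = 0.032 · 5.099 · 1.0078 / (1.4142 · 1.118 · 1.0012) ≈ 0.10388
Gain = 20 log₁₀(0.10388) ≈ -19.67 dB

-19.7 dB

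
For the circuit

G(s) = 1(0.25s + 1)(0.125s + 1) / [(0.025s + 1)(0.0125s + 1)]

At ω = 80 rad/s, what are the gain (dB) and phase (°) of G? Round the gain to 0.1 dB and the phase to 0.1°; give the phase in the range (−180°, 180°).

At ω = 80 rad/s:
zero (1 + j80·0.25) = 1 + j20 → |·| ≈ 20.025, ∠ ≈ 87.14°
zero (1 + j80·0.125) = 1 + j10 → |·| ≈ 10.05, ∠ ≈ 84.29°
pole (1 + j80·0.025) = 1 + j2 → |·| ≈ 2.2361, ∠ ≈ 63.43°
pole (1 + j80·0.0125) = 1 + j1 → |·| ≈ 1.4142, ∠ ≈ 45.00°
|G| = 1 · 20.025 · 10.05 / (2.2361 · 1.4142) ≈ 63.641
Gain = 20 log₁₀(63.641) ≈ 36.07 dB
∠G = (87.14° + 84.29°) − (63.43° + 45.00°) = 63.00°

36.1 dB, 63.0°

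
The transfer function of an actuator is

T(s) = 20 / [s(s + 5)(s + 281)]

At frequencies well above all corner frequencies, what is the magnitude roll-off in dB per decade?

Each pole contributes −20 dB/decade at high frequency; each zero contributes +20 dB/decade.
Net: 0 zero(s) − 3 pole(s) → -60 dB/decade.

-60 dB/decade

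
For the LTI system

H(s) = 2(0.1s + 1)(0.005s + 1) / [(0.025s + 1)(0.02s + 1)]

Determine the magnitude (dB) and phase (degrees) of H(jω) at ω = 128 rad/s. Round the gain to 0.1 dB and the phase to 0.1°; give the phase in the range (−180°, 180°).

At ω = 128 rad/s:
zero (1 + j128·0.1) = 1 + j12.8 → |·| ≈ 12.839, ∠ ≈ 85.53°
zero (1 + j128·0.005) = 1 + j0.64 → |·| ≈ 1.1873, ∠ ≈ 32.62°
pole (1 + j128·0.025) = 1 + j3.2 → |·| ≈ 3.3526, ∠ ≈ 72.65°
pole (1 + j128·0.02) = 1 + j2.56 → |·| ≈ 2.7484, ∠ ≈ 68.66°
|H| = 2 · 12.839 · 1.1873 / (3.3526 · 2.7484) ≈ 3.3087
Gain = 20 log₁₀(3.3087) ≈ 10.39 dB
∠H = (85.53° + 32.62°) − (72.65° + 68.66°) = -23.16°

10.4 dB, -23.2°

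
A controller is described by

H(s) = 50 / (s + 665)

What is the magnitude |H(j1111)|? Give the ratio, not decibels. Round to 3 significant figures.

0.0386

Substitute s = j1111:
Numerator: 50 = 50 + j0
Denominator: (j1111) + 665 = 665 + j1111
|N| = √(50² + 0²) ≈ 50, ∠N ≈ 0.00°
|D| = √(665² + 1111²) ≈ 1294.8, ∠D ≈ 59.10°
|H| = 50 / 1294.8 ≈ 0.038616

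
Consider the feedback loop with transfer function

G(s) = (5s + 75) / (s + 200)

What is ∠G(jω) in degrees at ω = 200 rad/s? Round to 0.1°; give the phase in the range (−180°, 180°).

40.7°

Substitute s = j200:
Numerator: 5(j200) + 75 = 75 + j1000
Denominator: (j200) + 200 = 200 + j200
|N| = √(75² + 1000²) ≈ 1002.8, ∠N ≈ 85.71°
|D| = √(200² + 200²) ≈ 282.84, ∠D ≈ 45.00°
∠G = 85.71° − 45.00° = 40.71°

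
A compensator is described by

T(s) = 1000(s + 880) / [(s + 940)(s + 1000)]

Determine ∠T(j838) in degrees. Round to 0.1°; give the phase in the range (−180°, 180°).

At s = jω = j838:
zero (s+880): 880 + j838 → |·| = √(880²+838²) = √1476644 ≈ 1215.2, ∠ = arctan(838/880) ≈ 43.60°
pole (s+940): 940 + j838 → |·| = √(940²+838²) = √1585844 ≈ 1259.3, ∠ = arctan(838/940) ≈ 41.72°
pole (s+1000): 1000 + j838 → |·| = √(1000²+838²) = √1702244 ≈ 1304.7, ∠ = arctan(838/1000) ≈ 39.96°
∠T = 43.60° − 81.68° = -38.08°

-38.1°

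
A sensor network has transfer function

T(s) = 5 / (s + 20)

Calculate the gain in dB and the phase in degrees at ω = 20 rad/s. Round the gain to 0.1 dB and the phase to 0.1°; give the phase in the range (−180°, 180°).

Substitute s = j20:
Numerator: 5 = 5 + j0
Denominator: (j20) + 20 = 20 + j20
|N| = √(5² + 0²) ≈ 5, ∠N ≈ 0.00°
|D| = √(20² + 20²) ≈ 28.284, ∠D ≈ 45.00°
|T| = 5 / 28.284 ≈ 0.17678
Gain = 20 log₁₀(0.17678) ≈ -15.05 dB
∠T = 0.00° − 45.00° = -45.00°

-15.1 dB, -45.0°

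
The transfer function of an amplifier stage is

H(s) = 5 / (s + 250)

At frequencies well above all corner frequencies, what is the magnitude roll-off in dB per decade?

Each pole contributes −20 dB/decade at high frequency; each zero contributes +20 dB/decade.
Net: 0 zero(s) − 1 pole(s) → -20 dB/decade.

-20 dB/decade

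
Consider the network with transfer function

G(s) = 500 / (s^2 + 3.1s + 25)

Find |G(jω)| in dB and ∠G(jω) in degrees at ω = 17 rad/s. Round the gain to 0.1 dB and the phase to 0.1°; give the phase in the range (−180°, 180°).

At s = jω = j17:
quadratic: (j17)² + 3.1·j17 + 25 = -264 + j52.7 → |·| ≈ 269.21, ∠ ≈ 168.71°
|G| = 500 / 269.21 ≈ 1.8573
Gain = 20 log₁₀(1.8573) ≈ 5.38 dB
∠G = 0.00° − 168.71° = -168.71°

5.4 dB, -168.7°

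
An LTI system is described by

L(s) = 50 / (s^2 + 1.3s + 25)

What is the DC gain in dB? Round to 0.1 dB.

6.0 dB

L(0) = 50 / 25 = 2
20 log₁₀(2) ≈ 6.02 dB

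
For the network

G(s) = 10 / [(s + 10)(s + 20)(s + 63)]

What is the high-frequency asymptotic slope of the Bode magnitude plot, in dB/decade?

Each pole contributes −20 dB/decade at high frequency; each zero contributes +20 dB/decade.
Net: 0 zero(s) − 3 pole(s) → -60 dB/decade.

-60 dB/decade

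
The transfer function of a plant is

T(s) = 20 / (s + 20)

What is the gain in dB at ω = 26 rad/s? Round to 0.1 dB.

At s = jω = j26:
pole (s+20): 20 + j26 → |·| = √(20²+26²) = √1076 ≈ 32.802, ∠ = arctan(26/20) ≈ 52.43°
|T| = 20 / 32.802 ≈ 0.60972
Gain = 20 log₁₀(0.60972) ≈ -4.30 dB

-4.3 dB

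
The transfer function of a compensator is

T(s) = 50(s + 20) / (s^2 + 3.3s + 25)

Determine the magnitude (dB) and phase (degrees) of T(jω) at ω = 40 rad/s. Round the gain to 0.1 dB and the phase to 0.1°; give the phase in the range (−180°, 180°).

At s = jω = j40:
zero (s+20): 20 + j40 → |·| = √(20²+40²) = √2000 ≈ 44.721, ∠ = arctan(40/20) ≈ 63.43°
quadratic: (j40)² + 3.3·j40 + 25 = -1575 + j132 → |·| ≈ 1580.5, ∠ ≈ 175.21°
|T| = 50 · 44.721 / 1580.5 ≈ 1.4148
Gain = 20 log₁₀(1.4148) ≈ 3.01 dB
∠T = 63.43° − 175.21° = -111.78°

3.0 dB, -111.8°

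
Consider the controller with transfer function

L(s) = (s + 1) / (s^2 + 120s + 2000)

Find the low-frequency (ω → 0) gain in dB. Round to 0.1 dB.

-66.0 dB

L(0) = 1 / 2000 = 0.0005
20 log₁₀(0.0005) ≈ -66.02 dB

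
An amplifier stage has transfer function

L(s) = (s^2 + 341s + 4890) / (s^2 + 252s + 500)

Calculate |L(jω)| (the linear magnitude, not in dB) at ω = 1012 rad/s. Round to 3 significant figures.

1.02

Substitute s = j1012:
Numerator: (j1012)^2 + 341(j1012) + 4890 = -1019254 + j345092
Denominator: (j1012)^2 + 252(j1012) + 500 = -1023644 + j255024
|N| = √(1019254² + 345092²) ≈ 1.0761e+06, ∠N ≈ 161.30°
|D| = √(1023644² + 255024²) ≈ 1.0549e+06, ∠D ≈ 166.01°
|L| = 1.0761e+06 / 1.0549e+06 ≈ 1.0201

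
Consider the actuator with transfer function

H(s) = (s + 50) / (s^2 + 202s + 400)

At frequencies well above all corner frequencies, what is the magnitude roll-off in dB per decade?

-20 dB/decade

Each pole contributes −20 dB/decade at high frequency; each zero contributes +20 dB/decade.
Net: 1 zero(s) − 2 pole(s) → -20 dB/decade.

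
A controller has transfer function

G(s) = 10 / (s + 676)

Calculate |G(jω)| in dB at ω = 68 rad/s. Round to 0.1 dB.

At s = jω = j68:
pole (s+676): 676 + j68 → |·| = √(676²+68²) = √461600 ≈ 679.41, ∠ = arctan(68/676) ≈ 5.74°
|G| = 10 / 679.41 ≈ 0.014719
Gain = 20 log₁₀(0.014719) ≈ -36.64 dB

-36.6 dB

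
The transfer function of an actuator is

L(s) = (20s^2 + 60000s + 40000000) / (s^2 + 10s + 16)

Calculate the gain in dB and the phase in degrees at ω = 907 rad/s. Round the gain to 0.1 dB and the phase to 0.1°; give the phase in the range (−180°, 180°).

37.2 dB, -112.8°

Substitute s = j907:
Numerator: 20(j907)^2 + 60000(j907) + 40000000 = 23547020 + j54420000
Denominator: (j907)^2 + 10(j907) + 16 = -822633 + j9070
|N| = √(23547020² + 54420000²) ≈ 5.9296e+07, ∠N ≈ 66.60°
|D| = √(822633² + 9070²) ≈ 8.2268e+05, ∠D ≈ 179.37°
|L| = 5.9296e+07 / 8.2268e+05 ≈ 72.077
Gain = 20 log₁₀(72.077) ≈ 37.16 dB
∠L = 66.60° − 179.37° = -112.77°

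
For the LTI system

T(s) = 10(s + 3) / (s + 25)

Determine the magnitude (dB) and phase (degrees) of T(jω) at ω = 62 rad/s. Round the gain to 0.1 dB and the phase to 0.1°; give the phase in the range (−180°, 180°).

At s = jω = j62:
zero (s+3): 3 + j62 → |·| = √(3²+62²) = √3853 ≈ 62.073, ∠ = arctan(62/3) ≈ 87.23°
pole (s+25): 25 + j62 → |·| = √(25²+62²) = √4469 ≈ 66.851, ∠ = arctan(62/25) ≈ 68.04°
|T| = 10 · 62.073 / 66.851 ≈ 9.2853
Gain = 20 log₁₀(9.2853) ≈ 19.36 dB
∠T = 87.23° − 68.04° = 19.19°

19.4 dB, 19.2°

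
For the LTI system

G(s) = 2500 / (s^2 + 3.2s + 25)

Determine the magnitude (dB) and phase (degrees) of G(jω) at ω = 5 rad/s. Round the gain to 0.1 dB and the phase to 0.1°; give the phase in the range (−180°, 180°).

At s = jω = j5:
quadratic: (j5)² + 3.2·j5 + 25 = 0 + j16 → |·| ≈ 16, ∠ ≈ 90.00°
|G| = 2500 / 16 ≈ 156.25
Gain = 20 log₁₀(156.25) ≈ 43.88 dB
∠G = 0.00° − 90.00° = -90.00°

43.9 dB, -90.0°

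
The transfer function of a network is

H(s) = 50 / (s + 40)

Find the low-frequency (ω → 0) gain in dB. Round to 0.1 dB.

1.9 dB

H(0) = 50 / 40 = 1.25
20 log₁₀(1.25) ≈ 1.94 dB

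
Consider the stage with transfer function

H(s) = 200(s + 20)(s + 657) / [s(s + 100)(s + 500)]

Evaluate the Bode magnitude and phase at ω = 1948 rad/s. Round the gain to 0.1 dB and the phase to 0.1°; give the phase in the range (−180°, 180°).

-19.6 dB, -91.9°

At s = jω = j1948:
zero (s+20): 20 + j1948 → |·| = √(20²+1948²) = √3795104 ≈ 1948.1, ∠ = arctan(1948/20) ≈ 89.41°
zero (s+657): 657 + j1948 → |·| = √(657²+1948²) = √4226353 ≈ 2055.8, ∠ = arctan(1948/657) ≈ 71.36°
pole (s+100): 100 + j1948 → |·| = √(100²+1948²) = √3804704 ≈ 1950.6, ∠ = arctan(1948/100) ≈ 87.06°
pole (s+500): 500 + j1948 → |·| = √(500²+1948²) = √4044704 ≈ 2011.1, ∠ = arctan(1948/500) ≈ 75.60°
pole at origin: |s| = 1948, ∠ = 90.00° (in denominator)
|H| = 200 · 4.0049e+06 / 7.6417e+09 ≈ 0.10482
Gain = 20 log₁₀(0.10482) ≈ -19.59 dB
∠H = 160.77° − 252.66° = -91.89°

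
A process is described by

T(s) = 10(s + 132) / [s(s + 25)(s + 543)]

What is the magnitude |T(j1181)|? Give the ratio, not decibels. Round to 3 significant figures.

6.55e-06

At s = jω = j1181:
zero (s+132): 132 + j1181 → |·| = √(132²+1181²) = √1412185 ≈ 1188.4, ∠ = arctan(1181/132) ≈ 83.62°
pole (s+25): 25 + j1181 → |·| = √(25²+1181²) = √1395386 ≈ 1181.3, ∠ = arctan(1181/25) ≈ 88.79°
pole (s+543): 543 + j1181 → |·| = √(543²+1181²) = √1689610 ≈ 1299.8, ∠ = arctan(1181/543) ≈ 65.31°
pole at origin: |s| = 1181, ∠ = 90.00° (in denominator)
|T| = 10 · 1188.4 / 1.8134e+09 ≈ 6.5534e-06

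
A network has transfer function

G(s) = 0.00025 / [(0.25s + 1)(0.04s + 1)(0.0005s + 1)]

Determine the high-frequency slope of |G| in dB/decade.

-60 dB/decade

Each pole contributes −20 dB/decade at high frequency; each zero contributes +20 dB/decade.
Net: 0 zero(s) − 3 pole(s) → -60 dB/decade.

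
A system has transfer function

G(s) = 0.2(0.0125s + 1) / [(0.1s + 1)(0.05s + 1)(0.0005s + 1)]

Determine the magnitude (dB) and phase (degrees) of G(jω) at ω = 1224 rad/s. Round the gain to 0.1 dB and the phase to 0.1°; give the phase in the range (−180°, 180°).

At ω = 1224 rad/s:
zero (1 + j1224·0.0125) = 1 + j15.3 → |·| ≈ 15.333, ∠ ≈ 86.26°
pole (1 + j1224·0.1) = 1 + j122.4 → |·| ≈ 122.4, ∠ ≈ 89.53°
pole (1 + j1224·0.05) = 1 + j61.2 → |·| ≈ 61.208, ∠ ≈ 89.06°
pole (1 + j1224·0.0005) = 1 + j0.612 → |·| ≈ 1.1724, ∠ ≈ 31.47°
|G| = 0.2 · 15.333 / (122.4 · 61.208 · 1.1724) ≈ 0.00034913
Gain = 20 log₁₀(0.00034913) ≈ -69.14 dB
∠G = (86.26°) − (89.53° + 89.06° + 31.47°) = -123.80°

-69.1 dB, -123.8°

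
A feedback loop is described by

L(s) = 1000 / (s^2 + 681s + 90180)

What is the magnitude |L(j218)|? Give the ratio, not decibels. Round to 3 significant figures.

0.00647

Substitute s = j218:
Numerator: 1000 = 1000 + j0
Denominator: (j218)^2 + 681(j218) + 90180 = 42656 + j148458
|N| = √(1000² + 0²) ≈ 1000, ∠N ≈ 0.00°
|D| = √(42656² + 148458²) ≈ 1.5446e+05, ∠D ≈ 73.97°
|L| = 1000 / 1.5446e+05 ≈ 0.0064742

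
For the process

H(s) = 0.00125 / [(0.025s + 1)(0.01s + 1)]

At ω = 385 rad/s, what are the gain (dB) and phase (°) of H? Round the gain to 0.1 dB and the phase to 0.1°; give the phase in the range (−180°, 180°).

-89.8 dB, -159.5°

At ω = 385 rad/s:
pole (1 + j385·0.025) = 1 + j9.625 → |·| ≈ 9.6768, ∠ ≈ 84.07°
pole (1 + j385·0.01) = 1 + j3.85 → |·| ≈ 3.9778, ∠ ≈ 75.44°
|H| = 0.00125 · 1 / (9.6768 · 3.9778) ≈ 3.2474e-05
Gain = 20 log₁₀(3.2474e-05) ≈ -89.77 dB
∠H = (0°) − (84.07° + 75.44°) = -159.51°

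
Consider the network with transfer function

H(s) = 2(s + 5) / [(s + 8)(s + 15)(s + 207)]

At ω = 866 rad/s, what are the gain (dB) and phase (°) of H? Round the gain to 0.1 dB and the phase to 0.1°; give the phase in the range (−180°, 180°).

-111.7 dB, -165.4°

At s = jω = j866:
zero (s+5): 5 + j866 → |·| = √(5²+866²) = √749981 ≈ 866.01, ∠ = arctan(866/5) ≈ 89.67°
pole (s+8): 8 + j866 → |·| = √(8²+866²) = √750020 ≈ 866.04, ∠ = arctan(866/8) ≈ 89.47°
pole (s+15): 15 + j866 → |·| = √(15²+866²) = √750181 ≈ 866.13, ∠ = arctan(866/15) ≈ 89.01°
pole (s+207): 207 + j866 → |·| = √(207²+866²) = √792805 ≈ 890.4, ∠ = arctan(866/207) ≈ 76.56°
|H| = 2 · 866.01 / 6.6789e+08 ≈ 2.5933e-06
Gain = 20 log₁₀(2.5933e-06) ≈ -111.72 dB
∠H = 89.67° − 255.04° = -165.37°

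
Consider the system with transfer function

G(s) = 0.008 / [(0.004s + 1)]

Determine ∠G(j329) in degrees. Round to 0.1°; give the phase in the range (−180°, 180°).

At ω = 329 rad/s:
pole (1 + j329·0.004) = 1 + j1.316 → |·| ≈ 1.6528, ∠ ≈ 52.77°
∠G = (0°) − (52.77°) = -52.77°

-52.8°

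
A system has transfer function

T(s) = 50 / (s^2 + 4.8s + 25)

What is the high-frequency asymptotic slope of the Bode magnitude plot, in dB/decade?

Each pole contributes −20 dB/decade at high frequency; each zero contributes +20 dB/decade.
Net: 0 zero(s) − 2 pole(s) → -40 dB/decade.

-40 dB/decade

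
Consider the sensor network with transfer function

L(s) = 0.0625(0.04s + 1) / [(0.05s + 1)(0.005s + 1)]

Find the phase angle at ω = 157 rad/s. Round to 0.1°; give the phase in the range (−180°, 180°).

At ω = 157 rad/s:
zero (1 + j157·0.04) = 1 + j6.28 → |·| ≈ 6.3591, ∠ ≈ 80.95°
pole (1 + j157·0.05) = 1 + j7.85 → |·| ≈ 7.9134, ∠ ≈ 82.74°
pole (1 + j157·0.005) = 1 + j0.785 → |·| ≈ 1.2713, ∠ ≈ 38.13°
∠L = (80.95°) − (82.74° + 38.13°) = -39.92°

-39.9°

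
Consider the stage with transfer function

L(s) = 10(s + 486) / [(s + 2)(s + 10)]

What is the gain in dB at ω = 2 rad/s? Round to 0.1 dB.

At s = jω = j2:
zero (s+486): 486 + j2 → |·| = √(486²+2²) = √236200 ≈ 486, ∠ = arctan(2/486) ≈ 0.24°
pole (s+2): 2 + j2 → |·| = √(2²+2²) = √8 ≈ 2.8284, ∠ = arctan(2/2) ≈ 45.00°
pole (s+10): 10 + j2 → |·| = √(10²+2²) = √104 ≈ 10.198, ∠ = arctan(2/10) ≈ 11.31°
|L| = 10 · 486 / 28.844 ≈ 168.49
Gain = 20 log₁₀(168.49) ≈ 44.53 dB

44.5 dB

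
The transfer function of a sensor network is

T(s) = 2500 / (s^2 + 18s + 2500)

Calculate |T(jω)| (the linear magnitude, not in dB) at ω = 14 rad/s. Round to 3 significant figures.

At s = jω = j14:
quadratic: (j14)² + 18·j14 + 2500 = 2304 + j252 → |·| ≈ 2317.7, ∠ ≈ 6.24°
|T| = 2500 / 2317.7 ≈ 1.0787

1.08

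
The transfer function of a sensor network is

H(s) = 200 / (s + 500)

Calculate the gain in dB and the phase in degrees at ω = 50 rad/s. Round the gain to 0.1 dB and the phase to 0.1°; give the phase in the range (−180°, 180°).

-8.0 dB, -5.7°

At s = jω = j50:
pole (s+500): 500 + j50 → |·| = √(500²+50²) = √252500 ≈ 502.49, ∠ = arctan(50/500) ≈ 5.71°
|H| = 200 / 502.49 ≈ 0.39802
Gain = 20 log₁₀(0.39802) ≈ -8.00 dB
∠H = 0.00° − 5.71° = -5.71°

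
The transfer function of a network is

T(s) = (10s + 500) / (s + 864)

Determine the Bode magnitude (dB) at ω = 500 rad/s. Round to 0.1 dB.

14.0 dB

Substitute s = j500:
Numerator: 10(j500) + 500 = 500 + j5000
Denominator: (j500) + 864 = 864 + j500
|N| = √(500² + 5000²) ≈ 5024.9, ∠N ≈ 84.29°
|D| = √(864² + 500²) ≈ 998.25, ∠D ≈ 30.06°
|T| = 5024.9 / 998.25 ≈ 5.0337
Gain = 20 log₁₀(5.0337) ≈ 14.04 dB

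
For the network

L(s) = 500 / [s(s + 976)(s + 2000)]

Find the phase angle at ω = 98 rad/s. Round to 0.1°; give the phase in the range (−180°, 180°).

-98.5°

At s = jω = j98:
pole (s+976): 976 + j98 → |·| = √(976²+98²) = √962180 ≈ 980.91, ∠ = arctan(98/976) ≈ 5.73°
pole (s+2000): 2000 + j98 → |·| = √(2000²+98²) = √4009604 ≈ 2002.4, ∠ = arctan(98/2000) ≈ 2.81°
pole at origin: |s| = 98, ∠ = 90.00° (in denominator)
∠L = 0.00° − 98.54° = -98.54°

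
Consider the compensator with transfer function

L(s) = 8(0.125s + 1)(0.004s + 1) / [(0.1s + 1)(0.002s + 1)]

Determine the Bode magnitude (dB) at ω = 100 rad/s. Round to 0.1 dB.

20.5 dB

At ω = 100 rad/s:
zero (1 + j100·0.125) = 1 + j12.5 → |·| ≈ 12.54, ∠ ≈ 85.43°
zero (1 + j100·0.004) = 1 + j0.4 → |·| ≈ 1.077, ∠ ≈ 21.80°
pole (1 + j100·0.1) = 1 + j10 → |·| ≈ 10.05, ∠ ≈ 84.29°
pole (1 + j100·0.002) = 1 + j0.2 → |·| ≈ 1.0198, ∠ ≈ 11.31°
|L| = 8 · 12.54 · 1.077 / (10.05 · 1.0198) ≈ 10.542
Gain = 20 log₁₀(10.542) ≈ 20.46 dB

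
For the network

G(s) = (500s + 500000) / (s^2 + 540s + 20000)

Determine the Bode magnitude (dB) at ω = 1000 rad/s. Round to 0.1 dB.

Substitute s = j1000:
Numerator: 500(j1000) + 500000 = 500000 + j500000
Denominator: (j1000)^2 + 540(j1000) + 20000 = -980000 + j540000
|N| = √(500000² + 500000²) ≈ 7.0711e+05, ∠N ≈ 45.00°
|D| = √(980000² + 540000²) ≈ 1.1189e+06, ∠D ≈ 151.14°
|G| = 7.0711e+05 / 1.1189e+06 ≈ 0.63197
Gain = 20 log₁₀(0.63197) ≈ -3.99 dB

-4.0 dB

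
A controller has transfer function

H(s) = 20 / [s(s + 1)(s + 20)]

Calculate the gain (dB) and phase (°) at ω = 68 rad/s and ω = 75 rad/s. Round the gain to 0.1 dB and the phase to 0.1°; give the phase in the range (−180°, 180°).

At s = jω = j68:
pole (s+1): 1 + j68 → |·| = √(1²+68²) = √4625 ≈ 68.007, ∠ = arctan(68/1) ≈ 89.16°
pole (s+20): 20 + j68 → |·| = √(20²+68²) = √5024 ≈ 70.88, ∠ = arctan(68/20) ≈ 73.61°
pole at origin: |s| = 68, ∠ = 90.00° (in denominator)
|H| = 20 / 3.2778e+05 ≈ 6.1017e-05
Gain = 20 log₁₀(6.1017e-05) ≈ -84.29 dB
∠H = 0.00° − 252.77° = -252.77° ≡ 107.23° (principal value)

At s = jω = j75:
pole (s+1): 1 + j75 → |·| = √(1²+75²) = √5626 ≈ 75.007, ∠ = arctan(75/1) ≈ 89.24°
pole (s+20): 20 + j75 → |·| = √(20²+75²) = √6025 ≈ 77.621, ∠ = arctan(75/20) ≈ 75.07°
pole at origin: |s| = 75, ∠ = 90.00° (in denominator)
|H| = 20 / 4.3666e+05 ≈ 4.5802e-05
Gain = 20 log₁₀(4.5802e-05) ≈ -86.78 dB
∠H = 0.00° − 254.31° = -254.31° ≡ 105.69° (principal value)

ω = 68: -84.3 dB, 107.2°; ω = 75: -86.8 dB, 105.7°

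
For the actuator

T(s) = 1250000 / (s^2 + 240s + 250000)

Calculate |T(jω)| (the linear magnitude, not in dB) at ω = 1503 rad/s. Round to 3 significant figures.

At s = jω = j1503:
quadratic: (j1503)² + 240·j1503 + 250000 = -2009009 + j360720 → |·| ≈ 2.0411e+06, ∠ ≈ 169.82°
|T| = 1250000 / 2.0411e+06 ≈ 0.61241

0.612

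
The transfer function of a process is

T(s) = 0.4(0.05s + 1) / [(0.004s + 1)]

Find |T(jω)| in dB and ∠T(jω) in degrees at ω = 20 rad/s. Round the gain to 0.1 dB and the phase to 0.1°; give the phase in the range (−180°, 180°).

At ω = 20 rad/s:
zero (1 + j20·0.05) = 1 + j1 → |·| ≈ 1.4142, ∠ ≈ 45.00°
pole (1 + j20·0.004) = 1 + j0.08 → |·| ≈ 1.0032, ∠ ≈ 4.57°
|T| = 0.4 · 1.4142 / (1.0032) ≈ 0.56388
Gain = 20 log₁₀(0.56388) ≈ -4.98 dB
∠T = (45.00°) − (4.57°) = 40.43°

-5.0 dB, 40.4°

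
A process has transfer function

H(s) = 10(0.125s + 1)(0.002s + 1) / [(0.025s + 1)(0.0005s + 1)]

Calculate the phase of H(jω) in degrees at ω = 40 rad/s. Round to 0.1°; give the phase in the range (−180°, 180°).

37.1°

At ω = 40 rad/s:
zero (1 + j40·0.125) = 1 + j5 → |·| ≈ 5.099, ∠ ≈ 78.69°
zero (1 + j40·0.002) = 1 + j0.08 → |·| ≈ 1.0032, ∠ ≈ 4.57°
pole (1 + j40·0.025) = 1 + j1 → |·| ≈ 1.4142, ∠ ≈ 45.00°
pole (1 + j40·0.0005) = 1 + j0.02 → |·| ≈ 1.0002, ∠ ≈ 1.15°
∠H = (78.69° + 4.57°) − (45.00° + 1.15°) = 37.11°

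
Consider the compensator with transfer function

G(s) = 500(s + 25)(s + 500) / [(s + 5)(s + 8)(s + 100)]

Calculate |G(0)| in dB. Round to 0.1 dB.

G(0) = 500·25·500 / (5·8·100) = 1562.5
20 log₁₀(1562.5) ≈ 63.88 dB

63.9 dB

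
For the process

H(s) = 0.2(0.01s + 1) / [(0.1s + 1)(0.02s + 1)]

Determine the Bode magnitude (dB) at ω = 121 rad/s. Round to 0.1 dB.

At ω = 121 rad/s:
zero (1 + j121·0.01) = 1 + j1.21 → |·| ≈ 1.5697, ∠ ≈ 50.43°
pole (1 + j121·0.1) = 1 + j12.1 → |·| ≈ 12.141, ∠ ≈ 85.28°
pole (1 + j121·0.02) = 1 + j2.42 → |·| ≈ 2.6185, ∠ ≈ 67.55°
|H| = 0.2 · 1.5697 / (12.141 · 2.6185) ≈ 0.0098751
Gain = 20 log₁₀(0.0098751) ≈ -40.11 dB

-40.1 dB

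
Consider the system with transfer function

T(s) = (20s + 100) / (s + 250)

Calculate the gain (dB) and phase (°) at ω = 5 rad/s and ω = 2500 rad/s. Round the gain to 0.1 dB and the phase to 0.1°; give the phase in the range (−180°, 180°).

Substitute s = j5:
Numerator: 20(j5) + 100 = 100 + j100
Denominator: (j5) + 250 = 250 + j5
|N| = √(100² + 100²) ≈ 141.42, ∠N ≈ 45.00°
|D| = √(250² + 5²) ≈ 250.05, ∠D ≈ 1.15°
|T| = 141.42 / 250.05 ≈ 0.56557
Gain = 20 log₁₀(0.56557) ≈ -4.95 dB
∠T = 45.00° − 1.15° = 43.85°

Substitute s = j2500:
Numerator: 20(j2500) + 100 = 100 + j50000
Denominator: (j2500) + 250 = 250 + j2500
|N| = √(100² + 50000²) ≈ 50000, ∠N ≈ 89.89°
|D| = √(250² + 2500²) ≈ 2512.5, ∠D ≈ 84.29°
|T| = 50000 / 2512.5 ≈ 19.9
Gain = 20 log₁₀(19.9) ≈ 25.98 dB
∠T = 89.89° − 84.29° = 5.60°

ω = 5: -5.0 dB, 43.9°; ω = 2500: 26.0 dB, 5.6°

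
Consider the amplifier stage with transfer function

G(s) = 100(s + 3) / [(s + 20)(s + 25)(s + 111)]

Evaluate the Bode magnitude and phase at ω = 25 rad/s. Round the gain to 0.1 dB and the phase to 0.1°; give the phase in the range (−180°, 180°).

At s = jω = j25:
zero (s+3): 3 + j25 → |·| = √(3²+25²) = √634 ≈ 25.179, ∠ = arctan(25/3) ≈ 83.16°
pole (s+20): 20 + j25 → |·| = √(20²+25²) = √1025 ≈ 32.016, ∠ = arctan(25/20) ≈ 51.34°
pole (s+25): 25 + j25 → |·| = √(25²+25²) = √1250 ≈ 35.355, ∠ = arctan(25/25) ≈ 45.00°
pole (s+111): 111 + j25 → |·| = √(111²+25²) = √12946 ≈ 113.78, ∠ = arctan(25/111) ≈ 12.69°
|G| = 100 · 25.179 / 1.2879e+05 ≈ 0.01955
Gain = 20 log₁₀(0.01955) ≈ -34.18 dB
∠G = 83.16° − 109.03° = -25.87°

-34.2 dB, -25.9°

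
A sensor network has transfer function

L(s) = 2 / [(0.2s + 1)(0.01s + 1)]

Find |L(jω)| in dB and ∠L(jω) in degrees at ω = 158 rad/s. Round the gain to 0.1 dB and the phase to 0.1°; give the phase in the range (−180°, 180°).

-29.4 dB, -145.9°

At ω = 158 rad/s:
pole (1 + j158·0.2) = 1 + j31.6 → |·| ≈ 31.616, ∠ ≈ 88.19°
pole (1 + j158·0.01) = 1 + j1.58 → |·| ≈ 1.8699, ∠ ≈ 57.67°
|L| = 2 · 1 / (31.616 · 1.8699) ≈ 0.03383
Gain = 20 log₁₀(0.03383) ≈ -29.41 dB
∠L = (0°) − (88.19° + 57.67°) = -145.86°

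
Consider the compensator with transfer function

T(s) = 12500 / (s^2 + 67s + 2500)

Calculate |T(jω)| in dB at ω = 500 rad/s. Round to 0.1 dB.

At s = jω = j500:
quadratic: (j500)² + 67·j500 + 2500 = -247500 + j33500 → |·| ≈ 2.4976e+05, ∠ ≈ 172.29°
|T| = 12500 / 2.4976e+05 ≈ 0.050048
Gain = 20 log₁₀(0.050048) ≈ -26.01 dB

-26.0 dB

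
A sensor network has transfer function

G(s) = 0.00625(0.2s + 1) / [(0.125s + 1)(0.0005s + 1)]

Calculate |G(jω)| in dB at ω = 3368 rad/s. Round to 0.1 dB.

-45.8 dB

At ω = 3368 rad/s:
zero (1 + j3368·0.2) = 1 + j673.6 → |·| ≈ 673.6, ∠ ≈ 89.91°
pole (1 + j3368·0.125) = 1 + j421 → |·| ≈ 421, ∠ ≈ 89.86°
pole (1 + j3368·0.0005) = 1 + j1.684 → |·| ≈ 1.9585, ∠ ≈ 59.30°
|G| = 0.00625 · 673.6 / (421 · 1.9585) ≈ 0.0051059
Gain = 20 log₁₀(0.0051059) ≈ -45.84 dB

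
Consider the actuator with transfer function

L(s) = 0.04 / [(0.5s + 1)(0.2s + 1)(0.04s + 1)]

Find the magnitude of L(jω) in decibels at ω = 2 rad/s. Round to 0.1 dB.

-31.6 dB

At ω = 2 rad/s:
pole (1 + j2·0.5) = 1 + j1 → |·| ≈ 1.4142, ∠ ≈ 45.00°
pole (1 + j2·0.2) = 1 + j0.4 → |·| ≈ 1.077, ∠ ≈ 21.80°
pole (1 + j2·0.04) = 1 + j0.08 → |·| ≈ 1.0032, ∠ ≈ 4.57°
|L| = 0.04 · 1 / (1.4142 · 1.077 · 1.0032) ≈ 0.026179
Gain = 20 log₁₀(0.026179) ≈ -31.64 dB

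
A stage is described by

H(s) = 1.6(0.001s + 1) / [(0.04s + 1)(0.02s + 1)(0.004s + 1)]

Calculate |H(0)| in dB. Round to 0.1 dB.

H(0) = 1.6 · 1 / 1 = 1.6
20 log₁₀(1.6) ≈ 4.08 dB

4.1 dB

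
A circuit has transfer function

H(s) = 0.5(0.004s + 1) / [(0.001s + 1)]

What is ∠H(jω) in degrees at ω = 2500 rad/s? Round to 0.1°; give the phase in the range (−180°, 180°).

At ω = 2500 rad/s:
zero (1 + j2500·0.004) = 1 + j10 → |·| ≈ 10.05, ∠ ≈ 84.29°
pole (1 + j2500·0.001) = 1 + j2.5 → |·| ≈ 2.6926, ∠ ≈ 68.20°
∠H = (84.29°) − (68.20°) = 16.09°

16.1°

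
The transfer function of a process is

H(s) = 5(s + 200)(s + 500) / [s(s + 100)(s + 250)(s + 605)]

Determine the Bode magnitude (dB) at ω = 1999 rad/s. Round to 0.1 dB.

-118.2 dB

At s = jω = j1999:
zero (s+200): 200 + j1999 → |·| = √(200²+1999²) = √4036001 ≈ 2009, ∠ = arctan(1999/200) ≈ 84.29°
zero (s+500): 500 + j1999 → |·| = √(500²+1999²) = √4246001 ≈ 2060.6, ∠ = arctan(1999/500) ≈ 75.96°
pole (s+100): 100 + j1999 → |·| = √(100²+1999²) = √4006001 ≈ 2001.5, ∠ = arctan(1999/100) ≈ 87.14°
pole (s+250): 250 + j1999 → |·| = √(250²+1999²) = √4058501 ≈ 2014.6, ∠ = arctan(1999/250) ≈ 82.87°
pole (s+605): 605 + j1999 → |·| = √(605²+1999²) = √4362026 ≈ 2088.5, ∠ = arctan(1999/605) ≈ 73.16°
pole at origin: |s| = 1999, ∠ = 90.00° (in denominator)
|H| = 5 · 4.1397e+06 / 1.6834e+13 ≈ 1.2296e-06
Gain = 20 log₁₀(1.2296e-06) ≈ -118.20 dB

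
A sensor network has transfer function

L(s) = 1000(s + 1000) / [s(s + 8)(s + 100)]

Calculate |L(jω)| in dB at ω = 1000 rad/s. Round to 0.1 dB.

-57.0 dB

At s = jω = j1000:
zero (s+1000): 1000 + j1000 → |·| = √(1000²+1000²) = √2000000 ≈ 1414.2, ∠ = arctan(1000/1000) ≈ 45.00°
pole (s+8): 8 + j1000 → |·| = √(8²+1000²) = √1000064 ≈ 1000, ∠ = arctan(1000/8) ≈ 89.54°
pole (s+100): 100 + j1000 → |·| = √(100²+1000²) = √1010000 ≈ 1005, ∠ = arctan(1000/100) ≈ 84.29°
pole at origin: |s| = 1000, ∠ = 90.00° (in denominator)
|L| = 1000 · 1414.2 / 1.005e+09 ≈ 0.0014072
Gain = 20 log₁₀(0.0014072) ≈ -57.03 dB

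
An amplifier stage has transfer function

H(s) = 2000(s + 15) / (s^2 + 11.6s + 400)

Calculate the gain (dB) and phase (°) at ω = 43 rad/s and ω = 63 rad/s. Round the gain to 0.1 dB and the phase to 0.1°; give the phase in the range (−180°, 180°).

ω = 43: 35.5 dB, -90.2°; ω = 63: 31.0 dB, -91.8°

At s = jω = j43:
zero (s+15): 15 + j43 → |·| = √(15²+43²) = √2074 ≈ 45.541, ∠ = arctan(43/15) ≈ 70.77°
quadratic: (j43)² + 11.6·j43 + 400 = -1449 + j498.8 → |·| ≈ 1532.4, ∠ ≈ 161.00°
|H| = 2000 · 45.541 / 1532.4 ≈ 59.437
Gain = 20 log₁₀(59.437) ≈ 35.48 dB
∠H = 70.77° − 161.00° = -90.23°

At s = jω = j63:
zero (s+15): 15 + j63 → |·| = √(15²+63²) = √4194 ≈ 64.761, ∠ = arctan(63/15) ≈ 76.61°
quadratic: (j63)² + 11.6·j63 + 400 = -3569 + j730.8 → |·| ≈ 3643.1, ∠ ≈ 168.43°
|H| = 2000 · 64.761 / 3643.1 ≈ 35.553
Gain = 20 log₁₀(35.553) ≈ 31.02 dB
∠H = 76.61° − 168.43° = -91.82°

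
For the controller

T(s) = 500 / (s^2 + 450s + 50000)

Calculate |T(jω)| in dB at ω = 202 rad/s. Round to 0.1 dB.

-45.2 dB

Substitute s = j202:
Numerator: 500 = 500 + j0
Denominator: (j202)^2 + 450(j202) + 50000 = 9196 + j90900
|N| = √(500² + 0²) ≈ 500, ∠N ≈ 0.00°
|D| = √(9196² + 90900²) ≈ 91364, ∠D ≈ 84.22°
|T| = 500 / 91364 ≈ 0.0054726
Gain = 20 log₁₀(0.0054726) ≈ -45.24 dB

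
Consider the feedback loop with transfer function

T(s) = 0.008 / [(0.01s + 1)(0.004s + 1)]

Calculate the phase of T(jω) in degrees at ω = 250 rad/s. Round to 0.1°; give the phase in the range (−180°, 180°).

At ω = 250 rad/s:
pole (1 + j250·0.01) = 1 + j2.5 → |·| ≈ 2.6926, ∠ ≈ 68.20°
pole (1 + j250·0.004) = 1 + j1 → |·| ≈ 1.4142, ∠ ≈ 45.00°
∠T = (0°) − (68.20° + 45.00°) = -113.20°

-113.2°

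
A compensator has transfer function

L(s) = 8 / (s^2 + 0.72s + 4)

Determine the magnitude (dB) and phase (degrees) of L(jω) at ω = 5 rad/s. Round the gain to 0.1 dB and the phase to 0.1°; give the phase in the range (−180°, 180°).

-8.5 dB, -170.3°

At s = jω = j5:
quadratic: (j5)² + 0.72·j5 + 4 = -21 + j3.6 → |·| ≈ 21.306, ∠ ≈ 170.27°
|L| = 8 / 21.306 ≈ 0.37548
Gain = 20 log₁₀(0.37548) ≈ -8.51 dB
∠L = 0.00° − 170.27° = -170.27°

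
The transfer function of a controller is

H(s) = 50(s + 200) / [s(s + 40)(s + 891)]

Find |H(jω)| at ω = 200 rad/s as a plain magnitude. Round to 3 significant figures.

0.000380

At s = jω = j200:
zero (s+200): 200 + j200 → |·| = √(200²+200²) = √80000 ≈ 282.84, ∠ = arctan(200/200) ≈ 45.00°
pole (s+40): 40 + j200 → |·| = √(40²+200²) = √41600 ≈ 203.96, ∠ = arctan(200/40) ≈ 78.69°
pole (s+891): 891 + j200 → |·| = √(891²+200²) = √833881 ≈ 913.17, ∠ = arctan(200/891) ≈ 12.65°
pole at origin: |s| = 200, ∠ = 90.00° (in denominator)
|H| = 50 · 282.84 / 3.725e+07 ≈ 0.00037965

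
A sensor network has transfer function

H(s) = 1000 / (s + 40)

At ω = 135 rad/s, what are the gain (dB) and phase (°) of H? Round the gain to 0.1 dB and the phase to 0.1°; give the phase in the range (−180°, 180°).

Substitute s = j135:
Numerator: 1000 = 1000 + j0
Denominator: (j135) + 40 = 40 + j135
|N| = √(1000² + 0²) ≈ 1000, ∠N ≈ 0.00°
|D| = √(40² + 135²) ≈ 140.8, ∠D ≈ 73.50°
|H| = 1000 / 140.8 ≈ 7.1023
Gain = 20 log₁₀(7.1023) ≈ 17.03 dB
∠H = 0.00° − 73.50° = -73.50°

17.0 dB, -73.5°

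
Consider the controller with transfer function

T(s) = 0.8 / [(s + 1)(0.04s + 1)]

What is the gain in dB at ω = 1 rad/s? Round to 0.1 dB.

-5.0 dB

At ω = 1 rad/s:
pole (1 + j1·1) = 1 + j1 → |·| ≈ 1.4142, ∠ ≈ 45.00°
pole (1 + j1·0.04) = 1 + j0.04 → |·| ≈ 1.0008, ∠ ≈ 2.29°
|T| = 0.8 · 1 / (1.4142 · 1.0008) ≈ 0.56524
Gain = 20 log₁₀(0.56524) ≈ -4.96 dB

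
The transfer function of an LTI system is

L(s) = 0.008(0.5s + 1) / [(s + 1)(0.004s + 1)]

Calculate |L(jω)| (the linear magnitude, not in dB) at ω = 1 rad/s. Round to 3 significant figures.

0.00632

At ω = 1 rad/s:
zero (1 + j1·0.5) = 1 + j0.5 → |·| ≈ 1.118, ∠ ≈ 26.57°
pole (1 + j1·1) = 1 + j1 → |·| ≈ 1.4142, ∠ ≈ 45.00°
pole (1 + j1·0.004) = 1 + j0.004 → |·| ≈ 1, ∠ ≈ 0.23°
|L| = 0.008 · 1.118 / (1.4142 · 1) ≈ 0.0063244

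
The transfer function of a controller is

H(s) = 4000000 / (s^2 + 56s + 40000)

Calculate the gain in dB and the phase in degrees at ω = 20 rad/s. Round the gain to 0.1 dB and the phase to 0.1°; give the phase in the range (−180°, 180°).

40.1 dB, -1.6°

At s = jω = j20:
quadratic: (j20)² + 56·j20 + 40000 = 39600 + j1120 → |·| ≈ 39616, ∠ ≈ 1.62°
|H| = 4000000 / 39616 ≈ 100.97
Gain = 20 log₁₀(100.97) ≈ 40.08 dB
∠H = 0.00° − 1.62° = -1.62°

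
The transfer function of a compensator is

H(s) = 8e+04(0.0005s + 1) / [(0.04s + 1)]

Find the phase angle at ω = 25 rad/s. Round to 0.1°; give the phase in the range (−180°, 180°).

-44.3°

At ω = 25 rad/s:
zero (1 + j25·0.0005) = 1 + j0.0125 → |·| ≈ 1.0001, ∠ ≈ 0.72°
pole (1 + j25·0.04) = 1 + j1 → |·| ≈ 1.4142, ∠ ≈ 45.00°
∠H = (0.72°) − (45.00°) = -44.28°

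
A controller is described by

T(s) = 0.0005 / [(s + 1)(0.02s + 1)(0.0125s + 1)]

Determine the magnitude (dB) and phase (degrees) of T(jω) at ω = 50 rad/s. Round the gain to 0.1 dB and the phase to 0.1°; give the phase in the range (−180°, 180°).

At ω = 50 rad/s:
pole (1 + j50·1) = 1 + j50 → |·| ≈ 50.01, ∠ ≈ 88.85°
pole (1 + j50·0.02) = 1 + j1 → |·| ≈ 1.4142, ∠ ≈ 45.00°
pole (1 + j50·0.0125) = 1 + j0.625 → |·| ≈ 1.1792, ∠ ≈ 32.01°
|T| = 0.0005 · 1 / (50.01 · 1.4142 · 1.1792) ≈ 5.9954e-06
Gain = 20 log₁₀(5.9954e-06) ≈ -104.44 dB
∠T = (0°) − (88.85° + 45.00° + 32.01°) = -165.86°

-104.4 dB, -165.9°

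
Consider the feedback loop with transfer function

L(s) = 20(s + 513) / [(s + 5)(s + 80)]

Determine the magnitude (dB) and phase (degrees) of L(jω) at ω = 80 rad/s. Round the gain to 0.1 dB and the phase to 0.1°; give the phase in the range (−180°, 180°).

At s = jω = j80:
zero (s+513): 513 + j80 → |·| = √(513²+80²) = √269569 ≈ 519.2, ∠ = arctan(80/513) ≈ 8.86°
pole (s+5): 5 + j80 → |·| = √(5²+80²) = √6425 ≈ 80.156, ∠ = arctan(80/5) ≈ 86.42°
pole (s+80): 80 + j80 → |·| = √(80²+80²) = √12800 ≈ 113.14, ∠ = arctan(80/80) ≈ 45.00°
|L| = 20 · 519.2 / 9068.8 ≈ 1.145
Gain = 20 log₁₀(1.145) ≈ 1.18 dB
∠L = 8.86° − 131.42° = -122.56°

1.2 dB, -122.6°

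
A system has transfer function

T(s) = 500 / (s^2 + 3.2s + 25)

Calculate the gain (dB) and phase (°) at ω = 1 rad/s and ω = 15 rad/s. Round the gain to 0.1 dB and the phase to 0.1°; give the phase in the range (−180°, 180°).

At s = jω = j1:
quadratic: (j1)² + 3.2·j1 + 25 = 24 + j3.2 → |·| ≈ 24.212, ∠ ≈ 7.59°
|T| = 500 / 24.212 ≈ 20.651
Gain = 20 log₁₀(20.651) ≈ 26.30 dB
∠T = 0.00° − 7.59° = -7.59°

At s = jω = j15:
quadratic: (j15)² + 3.2·j15 + 25 = -200 + j48 → |·| ≈ 205.68, ∠ ≈ 166.50°
|T| = 500 / 205.68 ≈ 2.431
Gain = 20 log₁₀(2.431) ≈ 7.72 dB
∠T = 0.00° − 166.50° = -166.50°

ω = 1: 26.3 dB, -7.6°; ω = 15: 7.7 dB, -166.5°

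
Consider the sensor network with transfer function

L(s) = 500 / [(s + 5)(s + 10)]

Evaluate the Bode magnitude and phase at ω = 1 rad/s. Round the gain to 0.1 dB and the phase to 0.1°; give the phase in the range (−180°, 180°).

At s = jω = j1:
pole (s+5): 5 + j1 → |·| = √(5²+1²) = √26 ≈ 5.099, ∠ = arctan(1/5) ≈ 11.31°
pole (s+10): 10 + j1 → |·| = √(10²+1²) = √101 ≈ 10.05, ∠ = arctan(1/10) ≈ 5.71°
|L| = 500 / 51.245 ≈ 9.757
Gain = 20 log₁₀(9.757) ≈ 19.79 dB
∠L = 0.00° − 17.02° = -17.02°

19.8 dB, -17.0°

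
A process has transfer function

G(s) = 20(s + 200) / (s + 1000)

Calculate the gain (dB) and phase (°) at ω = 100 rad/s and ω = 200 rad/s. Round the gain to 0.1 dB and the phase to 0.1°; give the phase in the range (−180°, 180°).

ω = 100: 13.0 dB, 20.9°; ω = 200: 14.9 dB, 33.7°

At s = jω = j100:
zero (s+200): 200 + j100 → |·| = √(200²+100²) = √50000 ≈ 223.61, ∠ = arctan(100/200) ≈ 26.57°
pole (s+1000): 1000 + j100 → |·| = √(1000²+100²) = √1010000 ≈ 1005, ∠ = arctan(100/1000) ≈ 5.71°
|G| = 20 · 223.61 / 1005 ≈ 4.45
Gain = 20 log₁₀(4.45) ≈ 12.97 dB
∠G = 26.57° − 5.71° = 20.86°

At s = jω = j200:
zero (s+200): 200 + j200 → |·| = √(200²+200²) = √80000 ≈ 282.84, ∠ = arctan(200/200) ≈ 45.00°
pole (s+1000): 1000 + j200 → |·| = √(1000²+200²) = √1040000 ≈ 1019.8, ∠ = arctan(200/1000) ≈ 11.31°
|G| = 20 · 282.84 / 1019.8 ≈ 5.547
Gain = 20 log₁₀(5.547) ≈ 14.88 dB
∠G = 45.00° − 11.31° = 33.69°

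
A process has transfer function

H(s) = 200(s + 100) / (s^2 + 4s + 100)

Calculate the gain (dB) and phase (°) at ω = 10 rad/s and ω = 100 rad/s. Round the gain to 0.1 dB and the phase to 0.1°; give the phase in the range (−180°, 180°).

At s = jω = j10:
zero (s+100): 100 + j10 → |·| = √(100²+10²) = √10100 ≈ 100.5, ∠ = arctan(10/100) ≈ 5.71°
quadratic: (j10)² + 4·j10 + 100 = 0 + j40 → |·| ≈ 40, ∠ ≈ 90.00°
|H| = 200 · 100.5 / 40 ≈ 502.5
Gain = 20 log₁₀(502.5) ≈ 54.02 dB
∠H = 5.71° − 90.00° = -84.29°

At s = jω = j100:
zero (s+100): 100 + j100 → |·| = √(100²+100²) = √20000 ≈ 141.42, ∠ = arctan(100/100) ≈ 45.00°
quadratic: (j100)² + 4·j100 + 100 = -9900 + j400 → |·| ≈ 9908.1, ∠ ≈ 177.69°
|H| = 200 · 141.42 / 9908.1 ≈ 2.8546
Gain = 20 log₁₀(2.8546) ≈ 9.11 dB
∠H = 45.00° − 177.69° = -132.69°

ω = 10: 54.0 dB, -84.3°; ω = 100: 9.1 dB, -132.7°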